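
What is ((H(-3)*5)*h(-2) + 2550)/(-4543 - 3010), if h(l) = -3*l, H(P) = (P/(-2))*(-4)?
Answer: -2370/7553 ≈ -0.31378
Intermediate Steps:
H(P) = 2*P (H(P) = (P*(-½))*(-4) = -P/2*(-4) = 2*P)
((H(-3)*5)*h(-2) + 2550)/(-4543 - 3010) = (((2*(-3))*5)*(-3*(-2)) + 2550)/(-4543 - 3010) = (-6*5*6 + 2550)/(-7553) = (-30*6 + 2550)*(-1/7553) = (-180 + 2550)*(-1/7553) = 2370*(-1/7553) = -2370/7553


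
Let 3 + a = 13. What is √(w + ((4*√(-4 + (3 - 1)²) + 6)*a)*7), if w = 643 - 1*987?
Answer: 2*√19 ≈ 8.7178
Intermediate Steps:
a = 10 (a = -3 + 13 = 10)
w = -344 (w = 643 - 987 = -344)
√(w + ((4*√(-4 + (3 - 1)²) + 6)*a)*7) = √(-344 + ((4*√(-4 + (3 - 1)²) + 6)*10)*7) = √(-344 + ((4*√(-4 + 2²) + 6)*10)*7) = √(-344 + ((4*√(-4 + 4) + 6)*10)*7) = √(-344 + ((4*√0 + 6)*10)*7) = √(-344 + ((4*0 + 6)*10)*7) = √(-344 + ((0 + 6)*10)*7) = √(-344 + (6*10)*7) = √(-344 + 60*7) = √(-344 + 420) = √76 = 2*√19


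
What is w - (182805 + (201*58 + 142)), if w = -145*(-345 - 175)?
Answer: -119205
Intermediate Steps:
w = 75400 (w = -145*(-520) = 75400)
w - (182805 + (201*58 + 142)) = 75400 - (182805 + (201*58 + 142)) = 75400 - (182805 + (11658 + 142)) = 75400 - (182805 + 11800) = 75400 - 1*194605 = 75400 - 194605 = -119205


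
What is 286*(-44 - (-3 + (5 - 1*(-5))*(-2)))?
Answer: -6006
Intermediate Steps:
286*(-44 - (-3 + (5 - 1*(-5))*(-2))) = 286*(-44 - (-3 + (5 + 5)*(-2))) = 286*(-44 - (-3 + 10*(-2))) = 286*(-44 - (-3 - 20)) = 286*(-44 - 1*(-23)) = 286*(-44 + 23) = 286*(-21) = -6006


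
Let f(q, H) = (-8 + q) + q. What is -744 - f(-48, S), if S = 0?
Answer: -640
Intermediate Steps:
f(q, H) = -8 + 2*q
-744 - f(-48, S) = -744 - (-8 + 2*(-48)) = -744 - (-8 - 96) = -744 - 1*(-104) = -744 + 104 = -640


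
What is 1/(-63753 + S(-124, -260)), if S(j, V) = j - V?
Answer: -1/63617 ≈ -1.5719e-5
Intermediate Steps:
1/(-63753 + S(-124, -260)) = 1/(-63753 + (-124 - 1*(-260))) = 1/(-63753 + (-124 + 260)) = 1/(-63753 + 136) = 1/(-63617) = -1/63617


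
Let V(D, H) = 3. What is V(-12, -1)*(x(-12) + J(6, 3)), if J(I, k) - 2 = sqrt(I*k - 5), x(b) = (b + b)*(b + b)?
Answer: 1734 + 3*sqrt(13) ≈ 1744.8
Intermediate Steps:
x(b) = 4*b**2 (x(b) = (2*b)*(2*b) = 4*b**2)
J(I, k) = 2 + sqrt(-5 + I*k) (J(I, k) = 2 + sqrt(I*k - 5) = 2 + sqrt(-5 + I*k))
V(-12, -1)*(x(-12) + J(6, 3)) = 3*(4*(-12)**2 + (2 + sqrt(-5 + 6*3))) = 3*(4*144 + (2 + sqrt(-5 + 18))) = 3*(576 + (2 + sqrt(13))) = 3*(578 + sqrt(13)) = 1734 + 3*sqrt(13)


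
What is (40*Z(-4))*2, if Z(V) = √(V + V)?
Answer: 160*I*√2 ≈ 226.27*I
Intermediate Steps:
Z(V) = √2*√V (Z(V) = √(2*V) = √2*√V)
(40*Z(-4))*2 = (40*(√2*√(-4)))*2 = (40*(√2*(2*I)))*2 = (40*(2*I*√2))*2 = (80*I*√2)*2 = 160*I*√2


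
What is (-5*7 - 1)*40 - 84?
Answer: -1524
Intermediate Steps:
(-5*7 - 1)*40 - 84 = (-35 - 1)*40 - 84 = -36*40 - 84 = -1440 - 84 = -1524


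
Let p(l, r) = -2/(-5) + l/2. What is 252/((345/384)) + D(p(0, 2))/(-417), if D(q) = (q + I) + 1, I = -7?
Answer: 13451396/47955 ≈ 280.50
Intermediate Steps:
p(l, r) = 2/5 + l/2 (p(l, r) = -2*(-1/5) + l*(1/2) = 2/5 + l/2)
D(q) = -6 + q (D(q) = (q - 7) + 1 = (-7 + q) + 1 = -6 + q)
252/((345/384)) + D(p(0, 2))/(-417) = 252/((345/384)) + (-6 + (2/5 + (1/2)*0))/(-417) = 252/((345*(1/384))) + (-6 + (2/5 + 0))*(-1/417) = 252/(115/128) + (-6 + 2/5)*(-1/417) = 252*(128/115) - 28/5*(-1/417) = 32256/115 + 28/2085 = 13451396/47955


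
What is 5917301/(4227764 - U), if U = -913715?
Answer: 5917301/5141479 ≈ 1.1509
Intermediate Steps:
5917301/(4227764 - U) = 5917301/(4227764 - 1*(-913715)) = 5917301/(4227764 + 913715) = 5917301/5141479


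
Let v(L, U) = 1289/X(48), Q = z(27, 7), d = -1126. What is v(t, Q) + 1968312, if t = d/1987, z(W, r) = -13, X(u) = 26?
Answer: 51177401/26 ≈ 1.9684e+6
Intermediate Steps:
Q = -13
t = -1126/1987 ≈ -0.56668
v(L, U) = 1289/26
v(t, Q) + 1968312 = 1289/26 + 1968312 = 51177401/26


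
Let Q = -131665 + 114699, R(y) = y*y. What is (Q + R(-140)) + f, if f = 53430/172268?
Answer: 226903671/86134 ≈ 2634.3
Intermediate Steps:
f = 26715/86134 (f = 53430*(1/172268) = 26715/86134 ≈ 0.31016)
R(y) = y²
Q = -16966
(Q + R(-140)) + f = (-16966 + (-140)²) + 26715/86134 = (-16966 + 19600) + 26715/86134 = 2634 + 26715/86134 = 226903671/86134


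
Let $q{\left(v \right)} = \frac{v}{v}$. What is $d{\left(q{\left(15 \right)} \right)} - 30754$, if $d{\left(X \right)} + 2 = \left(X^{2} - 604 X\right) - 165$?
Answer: $-31524$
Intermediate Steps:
$q{\left(v \right)} = 1$
$d{\left(X \right)} = -167 + X^{2} - 604 X$ ($d{\left(X \right)} = -2 - \left(165 - X^{2} + 604 X\right) = -167 + X^{2} - 604 X$)
$d{\left(q{\left(15 \right)} \right)} - 30754 = \left(-167 + 1^{2} - 604\right) - 30754 = \left(-167 + 1 - 604\right) - 30754 = -770 - 30754 = -31524$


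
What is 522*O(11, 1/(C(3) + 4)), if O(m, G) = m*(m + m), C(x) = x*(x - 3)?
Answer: 126324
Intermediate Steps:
C(x) = x*(-3 + x)
O(m, G) = 2*m**2 (O(m, G) = m*(2*m) = 2*m**2)
522*O(11, 1/(C(3) + 4)) = 522*(2*11**2) = 522*(2*121) = 522*242 = 126324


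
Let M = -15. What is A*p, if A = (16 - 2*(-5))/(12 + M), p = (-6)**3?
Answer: 1872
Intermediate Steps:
p = -216
A = -26/3 (A = (16 - 2*(-5))/(12 - 15) = (16 + 10)/(-3) = 26*(-1/3) = -26/3 ≈ -8.6667)
A*p = -26/3*(-216) = 1872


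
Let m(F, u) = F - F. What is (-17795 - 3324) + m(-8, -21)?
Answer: -21119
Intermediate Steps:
m(F, u) = 0
(-17795 - 3324) + m(-8, -21) = (-17795 - 3324) + 0 = -21119 + 0 = -21119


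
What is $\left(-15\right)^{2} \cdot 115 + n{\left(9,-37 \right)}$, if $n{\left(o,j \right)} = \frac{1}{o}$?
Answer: $\frac{232876}{9} \approx 25875.0$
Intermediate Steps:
$\left(-15\right)^{2} \cdot 115 + n{\left(9,-37 \right)} = \left(-15\right)^{2} \cdot 115 + \frac{1}{9} = 225 \cdot 115 + \frac{1}{9} = 25875 + \frac{1}{9} = \frac{232876}{9}$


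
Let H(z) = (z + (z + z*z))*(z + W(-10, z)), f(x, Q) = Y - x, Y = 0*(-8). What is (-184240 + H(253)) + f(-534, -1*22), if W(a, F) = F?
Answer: 32460884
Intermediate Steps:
Y = 0
f(x, Q) = -x (f(x, Q) = 0 - x = -x)
H(z) = 2*z*(z² + 2*z) (H(z) = (z + (z + z*z))*(z + z) = (z + (z + z²))*(2*z) = (z² + 2*z)*(2*z) = 2*z*(z² + 2*z))
(-184240 + H(253)) + f(-534, -1*22) = (-184240 + 2*253²*(2 + 253)) - 1*(-534) = (-184240 + 2*64009*255) + 534 = (-184240 + 32644590) + 534 = 32460350 + 534 = 32460884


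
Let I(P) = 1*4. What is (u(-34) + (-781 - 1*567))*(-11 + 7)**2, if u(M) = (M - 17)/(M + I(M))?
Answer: -107704/5 ≈ -21541.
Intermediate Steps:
I(P) = 4
u(M) = (-17 + M)/(4 + M) (u(M) = (M - 17)/(M + 4) = (-17 + M)/(4 + M))
(u(-34) + (-781 - 1*567))*(-11 + 7)**2 = ((-17 - 34)/(4 - 34) + (-781 - 1*567))*(-11 + 7)**2 = (-51/(-30) + (-781 - 567))*(-4)**2 = (-1/30*(-51) - 1348)*16 = (17/10 - 1348)*16 = -13463/10*16 = -107704/5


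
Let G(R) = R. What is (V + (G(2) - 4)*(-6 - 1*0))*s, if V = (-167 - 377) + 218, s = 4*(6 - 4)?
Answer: -2512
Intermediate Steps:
s = 8 (s = 4*2 = 8)
V = -326 (V = -544 + 218 = -326)
(V + (G(2) - 4)*(-6 - 1*0))*s = (-326 + (2 - 4)*(-6 - 1*0))*8 = (-326 - 2*(-6 + 0))*8 = (-326 - 2*(-6))*8 = (-326 + 12)*8 = -314*8 = -2512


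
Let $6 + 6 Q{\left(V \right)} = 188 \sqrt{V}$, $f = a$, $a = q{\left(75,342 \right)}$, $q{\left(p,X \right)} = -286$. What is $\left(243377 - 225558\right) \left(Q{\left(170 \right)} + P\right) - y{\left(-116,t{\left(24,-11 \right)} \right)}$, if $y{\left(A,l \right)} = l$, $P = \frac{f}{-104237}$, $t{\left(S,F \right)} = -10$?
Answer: $- \frac{1851260499}{104237} + \frac{1674986 \sqrt{170}}{3} \approx 7.262 \cdot 10^{6}$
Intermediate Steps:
$a = -286$
$f = -286$
$Q{\left(V \right)} = -1 + \frac{94 \sqrt{V}}{3}$ ($Q{\left(V \right)} = -1 + \frac{188 \sqrt{V}}{6} = -1 + \frac{94 \sqrt{V}}{3}$)
$P = \frac{286}{104237}$ ($P = - \frac{286}{-104237} = \left(-286\right) \left(- \frac{1}{104237}\right) = \frac{286}{104237} \approx 0.0027437$)
$\left(243377 - 225558\right) \left(Q{\left(170 \right)} + P\right) - y{\left(-116,t{\left(24,-11 \right)} \right)} = \left(243377 - 225558\right) \left(\left(-1 + \frac{94 \sqrt{170}}{3}\right) + \frac{286}{104237}\right) - -10 = 17819 \left(- \frac{103951}{104237} + \frac{94 \sqrt{170}}{3}\right) + 10 = \left(- \frac{1852302869}{104237} + \frac{1674986 \sqrt{170}}{3}\right) + 10 = - \frac{1851260499}{104237} + \frac{1674986 \sqrt{170}}{3}$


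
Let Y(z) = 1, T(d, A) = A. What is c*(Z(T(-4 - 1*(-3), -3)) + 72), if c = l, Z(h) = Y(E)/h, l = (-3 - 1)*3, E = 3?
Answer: -860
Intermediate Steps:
l = -12 (l = -4*3 = -12)
Z(h) = 1/h
c = -12
c*(Z(T(-4 - 1*(-3), -3)) + 72) = -12*(1/(-3) + 72) = -12*(-1/3 + 72) = -12*215/3 = -860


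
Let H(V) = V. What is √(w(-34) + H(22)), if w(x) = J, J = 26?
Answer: 4*√3 ≈ 6.9282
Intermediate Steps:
w(x) = 26
√(w(-34) + H(22)) = √(26 + 22) = √48 = 4*√3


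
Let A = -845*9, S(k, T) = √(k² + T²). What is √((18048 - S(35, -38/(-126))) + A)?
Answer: √(4605363 - 7*√4862386)/21 ≈ 102.02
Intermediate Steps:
S(k, T) = √(T² + k²)
A = -7605
√((18048 - S(35, -38/(-126))) + A) = √((18048 - √((-38/(-126))² + 35²)) - 7605) = √((18048 - √((-38*(-1/126))² + 1225)) - 7605) = √((18048 - √((19/63)² + 1225)) - 7605) = √((18048 - √(361/3969 + 1225)) - 7605) = √((18048 - √(4862386/3969)) - 7605) = √((18048 - √4862386/63) - 7605) = √(10443 - √4862386/63)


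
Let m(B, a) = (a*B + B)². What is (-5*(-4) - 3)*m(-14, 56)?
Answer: 10825668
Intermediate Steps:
m(B, a) = (B + B*a)² (m(B, a) = (B*a + B)² = (B + B*a)²)
(-5*(-4) - 3)*m(-14, 56) = (-5*(-4) - 3)*((-14)²*(1 + 56)²) = (20 - 3)*(196*57²) = 17*(196*3249) = 17*636804 = 10825668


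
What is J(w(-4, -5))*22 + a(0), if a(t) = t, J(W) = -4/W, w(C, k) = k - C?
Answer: 88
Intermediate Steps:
J(w(-4, -5))*22 + a(0) = -4/(-5 - 1*(-4))*22 + 0 = -4/(-5 + 4)*22 + 0 = -4/(-1)*22 + 0 = -4*(-1)*22 + 0 = 4*22 + 0 = 88 + 0 = 88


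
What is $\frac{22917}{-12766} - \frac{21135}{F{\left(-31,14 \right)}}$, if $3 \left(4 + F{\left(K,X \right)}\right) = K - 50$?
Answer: $\frac{269098983}{395746} \approx 679.98$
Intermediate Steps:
$F{\left(K,X \right)} = - \frac{62}{3} + \frac{K}{3}$ ($F{\left(K,X \right)} = -4 + \frac{K - 50}{3} = -4 + \frac{-50 + K}{3} = -4 + \left(- \frac{50}{3} + \frac{K}{3}\right) = - \frac{62}{3} + \frac{K}{3}$)
$\frac{22917}{-12766} - \frac{21135}{F{\left(-31,14 \right)}} = \frac{22917}{-12766} - \frac{21135}{- \frac{62}{3} + \frac{1}{3} \left(-31\right)} = 22917 \left(- \frac{1}{12766}\right) - \frac{21135}{- \frac{62}{3} - \frac{31}{3}} = - \frac{22917}{12766} - \frac{21135}{-31} = - \frac{22917}{12766} - - \frac{21135}{31} = - \frac{22917}{12766} + \frac{21135}{31} = \frac{269098983}{395746}$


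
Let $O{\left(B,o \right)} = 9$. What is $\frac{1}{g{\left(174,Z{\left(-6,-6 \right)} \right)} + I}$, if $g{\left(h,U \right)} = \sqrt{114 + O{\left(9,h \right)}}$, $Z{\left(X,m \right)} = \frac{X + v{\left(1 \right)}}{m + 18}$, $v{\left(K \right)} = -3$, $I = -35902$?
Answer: $- \frac{35902}{1288953481} - \frac{\sqrt{123}}{1288953481} \approx -2.7862 \cdot 10^{-5}$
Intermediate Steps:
$Z{\left(X,m \right)} = \frac{-3 + X}{18 + m}$ ($Z{\left(X,m \right)} = \frac{X - 3}{m + 18} = \frac{-3 + X}{18 + m}$)
$g{\left(h,U \right)} = \sqrt{123}$ ($g{\left(h,U \right)} = \sqrt{114 + 9} = \sqrt{123}$)
$\frac{1}{g{\left(174,Z{\left(-6,-6 \right)} \right)} + I} = \frac{1}{\sqrt{123} - 35902} = \frac{1}{-35902 + \sqrt{123}}$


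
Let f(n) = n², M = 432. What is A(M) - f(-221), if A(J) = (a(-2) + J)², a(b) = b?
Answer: 136059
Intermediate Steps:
A(J) = (-2 + J)²
A(M) - f(-221) = (-2 + 432)² - 1*(-221)² = 430² - 1*48841 = 184900 - 48841 = 136059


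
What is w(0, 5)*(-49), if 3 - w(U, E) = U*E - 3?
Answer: -294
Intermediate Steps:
w(U, E) = 6 - E*U (w(U, E) = 3 - (U*E - 3) = 3 - (E*U - 3) = 3 - (-3 + E*U) = 3 + (3 - E*U) = 6 - E*U)
w(0, 5)*(-49) = (6 - 1*5*0)*(-49) = (6 + 0)*(-49) = 6*(-49) = -294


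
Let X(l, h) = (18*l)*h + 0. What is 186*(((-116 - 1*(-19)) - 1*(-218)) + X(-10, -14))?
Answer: 491226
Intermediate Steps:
X(l, h) = 18*h*l (X(l, h) = 18*h*l + 0 = 18*h*l)
186*(((-116 - 1*(-19)) - 1*(-218)) + X(-10, -14)) = 186*(((-116 - 1*(-19)) - 1*(-218)) + 18*(-14)*(-10)) = 186*(((-116 + 19) + 218) + 2520) = 186*((-97 + 218) + 2520) = 186*(121 + 2520) = 186*2641 = 491226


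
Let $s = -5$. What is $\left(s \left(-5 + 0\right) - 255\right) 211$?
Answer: $-48530$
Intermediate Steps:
$\left(s \left(-5 + 0\right) - 255\right) 211 = \left(- 5 \left(-5 + 0\right) - 255\right) 211 = \left(\left(-5\right) \left(-5\right) - 255\right) 211 = \left(25 - 255\right) 211 = \left(-230\right) 211 = -48530$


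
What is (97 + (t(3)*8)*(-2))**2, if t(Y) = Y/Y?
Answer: 6561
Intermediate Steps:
t(Y) = 1
(97 + (t(3)*8)*(-2))**2 = (97 + (1*8)*(-2))**2 = (97 + 8*(-2))**2 = (97 - 16)**2 = 81**2 = 6561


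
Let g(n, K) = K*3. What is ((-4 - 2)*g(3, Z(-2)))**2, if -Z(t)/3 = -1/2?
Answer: 729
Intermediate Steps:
Z(t) = 3/2 (Z(t) = -(-3)/2 = -3*(-1/2) = 3/2)
g(n, K) = 3*K
((-4 - 2)*g(3, Z(-2)))**2 = ((-4 - 2)*(3*(3/2)))**2 = (-6*9/2)**2 = (-27)**2 = 729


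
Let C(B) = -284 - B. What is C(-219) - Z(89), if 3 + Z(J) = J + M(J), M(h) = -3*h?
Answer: 116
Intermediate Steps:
Z(J) = -3 - 2*J (Z(J) = -3 + (J - 3*J) = -3 - 2*J)
C(-219) - Z(89) = (-284 - 1*(-219)) - (-3 - 2*89) = (-284 + 219) - (-3 - 178) = -65 - 1*(-181) = -65 + 181 = 116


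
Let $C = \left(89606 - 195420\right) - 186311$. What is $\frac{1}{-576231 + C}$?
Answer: $- \frac{1}{868356} \approx -1.1516 \cdot 10^{-6}$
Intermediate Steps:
$C = -292125$ ($C = -105814 - 186311 = -292125$)
$\frac{1}{-576231 + C} = \frac{1}{-576231 - 292125} = \frac{1}{-868356} = - \frac{1}{868356}$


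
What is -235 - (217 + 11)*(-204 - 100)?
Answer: 69077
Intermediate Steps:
-235 - (217 + 11)*(-204 - 100) = -235 - 228*(-304) = -235 - 1*(-69312) = -235 + 69312 = 69077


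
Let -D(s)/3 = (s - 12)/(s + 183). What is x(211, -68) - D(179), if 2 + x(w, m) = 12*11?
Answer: 47561/362 ≈ 131.38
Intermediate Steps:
x(w, m) = 130 (x(w, m) = -2 + 12*11 = -2 + 132 = 130)
D(s) = -3*(-12 + s)/(183 + s) (D(s) = -3*(s - 12)/(s + 183) = -3*(-12 + s)/(183 + s))
x(211, -68) - D(179) = 130 - 3*(12 - 1*179)/(183 + 179) = 130 - 3*(12 - 179)/362 = 130 - 3*(-167)/362 = 130 - 1*(-501/362) = 130 + 501/362 = 47561/362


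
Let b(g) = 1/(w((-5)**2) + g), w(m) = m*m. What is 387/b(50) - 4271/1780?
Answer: 464976229/1780 ≈ 2.6122e+5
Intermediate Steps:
w(m) = m**2
b(g) = 1/(625 + g) (b(g) = 1/(((-5)**2)**2 + g) = 1/(25**2 + g) = 1/(625 + g))
387/b(50) - 4271/1780 = 387/(1/(625 + 50)) - 4271/1780 = 387/(1/675) - 4271*1/1780 = 387/(1/675) - 4271/1780 = 387*675 - 4271/1780 = 261225 - 4271/1780 = 464976229/1780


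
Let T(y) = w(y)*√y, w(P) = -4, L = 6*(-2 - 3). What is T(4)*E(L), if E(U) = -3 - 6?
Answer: 72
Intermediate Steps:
L = -30 (L = 6*(-5) = -30)
T(y) = -4*√y
E(U) = -9
T(4)*E(L) = -4*√4*(-9) = -4*2*(-9) = -8*(-9) = 72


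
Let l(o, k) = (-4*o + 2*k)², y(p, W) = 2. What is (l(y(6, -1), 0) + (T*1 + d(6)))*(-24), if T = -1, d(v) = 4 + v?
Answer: -1752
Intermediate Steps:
(l(y(6, -1), 0) + (T*1 + d(6)))*(-24) = (4*(0 - 2*2)² + (-1*1 + (4 + 6)))*(-24) = (4*(0 - 4)² + (-1 + 10))*(-24) = (4*(-4)² + 9)*(-24) = (4*16 + 9)*(-24) = (64 + 9)*(-24) = 73*(-24) = -1752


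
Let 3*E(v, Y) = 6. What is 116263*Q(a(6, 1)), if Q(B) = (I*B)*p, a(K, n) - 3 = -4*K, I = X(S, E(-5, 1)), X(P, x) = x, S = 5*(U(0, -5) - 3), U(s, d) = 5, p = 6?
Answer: -29298276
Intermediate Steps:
E(v, Y) = 2 (E(v, Y) = (⅓)*6 = 2)
S = 10 (S = 5*(5 - 3) = 5*2 = 10)
I = 2
a(K, n) = 3 - 4*K
Q(B) = 12*B (Q(B) = (2*B)*6 = 12*B)
116263*Q(a(6, 1)) = 116263*(12*(3 - 4*6)) = 116263*(12*(3 - 24)) = 116263*(12*(-21)) = 116263*(-252) = -29298276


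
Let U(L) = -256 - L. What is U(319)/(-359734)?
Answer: 575/359734 ≈ 0.0015984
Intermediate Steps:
U(319)/(-359734) = (-256 - 1*319)/(-359734) = (-256 - 319)*(-1/359734) = -575*(-1/359734) = 575/359734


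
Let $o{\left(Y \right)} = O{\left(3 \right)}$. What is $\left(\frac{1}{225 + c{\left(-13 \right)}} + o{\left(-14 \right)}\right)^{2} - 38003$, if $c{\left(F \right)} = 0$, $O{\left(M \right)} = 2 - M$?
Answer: $- \frac{1923851699}{50625} \approx -38002.0$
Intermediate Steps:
$o{\left(Y \right)} = -1$ ($o{\left(Y \right)} = 2 - 3 = -1$)
$\left(\frac{1}{225 + c{\left(-13 \right)}} + o{\left(-14 \right)}\right)^{2} - 38003 = \left(\frac{1}{225 + 0} - 1\right)^{2} - 38003 = \left(\frac{1}{225} - 1\right)^{2} - 38003 = \left(- \frac{224}{225}\right)^{2} - 38003 = \frac{50176}{50625} - 38003 = - \frac{1923851699}{50625}$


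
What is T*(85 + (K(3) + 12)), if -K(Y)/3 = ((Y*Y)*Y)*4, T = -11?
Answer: 2497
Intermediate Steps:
K(Y) = -12*Y**3 (K(Y) = -3*(Y*Y)*Y*4 = -3*Y**2*Y*4 = -3*Y**3*4 = -12*Y**3)
T*(85 + (K(3) + 12)) = -11*(85 + (-12*3**3 + 12)) = -11*(85 + (-12*27 + 12)) = -11*(85 + (-324 + 12)) = -11*(85 - 312) = -11*(-227) = 2497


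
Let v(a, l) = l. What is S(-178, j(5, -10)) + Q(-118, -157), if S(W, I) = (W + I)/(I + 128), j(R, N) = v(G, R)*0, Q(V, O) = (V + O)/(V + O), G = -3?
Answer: -25/64 ≈ -0.39063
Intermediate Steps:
Q(V, O) = 1 (Q(V, O) = (O + V)/(O + V) = 1)
j(R, N) = 0 (j(R, N) = R*0 = 0)
S(W, I) = (I + W)/(128 + I)
S(-178, j(5, -10)) + Q(-118, -157) = (0 - 178)/(128 + 0) + 1 = -178/128 + 1 = (1/128)*(-178) + 1 = -89/64 + 1 = -25/64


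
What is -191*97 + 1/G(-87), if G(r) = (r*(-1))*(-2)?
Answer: -3223699/174 ≈ -18527.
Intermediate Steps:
G(r) = 2*r (G(r) = -r*(-2) = 2*r)
-191*97 + 1/G(-87) = -191*97 + 1/(2*(-87)) = -18527 + 1/(-174) = -18527 - 1/174 = -3223699/174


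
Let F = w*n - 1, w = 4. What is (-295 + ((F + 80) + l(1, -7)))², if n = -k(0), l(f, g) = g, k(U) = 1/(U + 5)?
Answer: 1252161/25 ≈ 50086.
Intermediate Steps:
k(U) = 1/(5 + U)
n = -⅕ (n = -1/(5 + 0) = -1/5 = -1*⅕ = -⅕ ≈ -0.20000)
F = -9/5 (F = 4*(-⅕) - 1 = -⅘ - 1 = -9/5 ≈ -1.8000)
(-295 + ((F + 80) + l(1, -7)))² = (-295 + ((-9/5 + 80) - 7))² = (-295 + (391/5 - 7))² = (-295 + 356/5)² = (-1119/5)² = 1252161/25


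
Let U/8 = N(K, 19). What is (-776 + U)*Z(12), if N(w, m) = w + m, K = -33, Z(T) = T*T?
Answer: -127872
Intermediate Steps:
Z(T) = T**2
N(w, m) = m + w
U = -112 (U = 8*(19 - 33) = 8*(-14) = -112)
(-776 + U)*Z(12) = (-776 - 112)*12**2 = -888*144 = -127872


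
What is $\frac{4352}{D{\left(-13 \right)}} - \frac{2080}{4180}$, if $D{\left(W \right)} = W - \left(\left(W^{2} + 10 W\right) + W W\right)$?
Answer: $- \frac{54856}{2717} \approx -20.19$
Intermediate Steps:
$D{\left(W \right)} = - 9 W - 2 W^{2}$ ($D{\left(W \right)} = W - \left(\left(W^{2} + 10 W\right) + W^{2}\right) = W - \left(2 W^{2} + 10 W\right) = - 9 W - 2 W^{2}$)
$\frac{4352}{D{\left(-13 \right)}} - \frac{2080}{4180} = \frac{4352}{\left(-1\right) \left(-13\right) \left(9 + 2 \left(-13\right)\right)} - \frac{2080}{4180} = \frac{4352}{\left(-1\right) \left(-13\right) \left(9 - 26\right)} - \frac{104}{209} = \frac{4352}{\left(-1\right) \left(-13\right) \left(-17\right)} - \frac{104}{209} = \frac{4352}{-221} - \frac{104}{209} = 4352 \left(- \frac{1}{221}\right) - \frac{104}{209} = - \frac{256}{13} - \frac{104}{209} = - \frac{54856}{2717}$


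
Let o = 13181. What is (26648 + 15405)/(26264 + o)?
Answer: 42053/39445 ≈ 1.0661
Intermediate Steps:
(26648 + 15405)/(26264 + o) = (26648 + 15405)/(26264 + 13181) = 42053/39445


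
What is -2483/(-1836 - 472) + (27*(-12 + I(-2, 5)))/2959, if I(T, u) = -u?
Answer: 6287825/6829372 ≈ 0.92070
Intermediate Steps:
-2483/(-1836 - 472) + (27*(-12 + I(-2, 5)))/2959 = -2483/(-1836 - 472) + (27*(-12 - 1*5))/2959 = -2483/(-2308) + (27*(-12 - 5))*(1/2959) = -2483*(-1/2308) + (27*(-17))*(1/2959) = 2483/2308 - 459*1/2959 = 2483/2308 - 459/2959 = 6287825/6829372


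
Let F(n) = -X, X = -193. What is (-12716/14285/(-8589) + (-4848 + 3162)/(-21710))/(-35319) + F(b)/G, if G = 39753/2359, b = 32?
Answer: 4532569035443995136/395757514502251629 ≈ 11.453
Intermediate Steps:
F(n) = 193 (F(n) = -1*(-193) = 193)
G = 5679/337 (G = 39753*(1/2359) = 5679/337 ≈ 16.852)
(-12716/14285/(-8589) + (-4848 + 3162)/(-21710))/(-35319) + F(b)/G = (-12716/14285/(-8589) + (-4848 + 3162)/(-21710))/(-35319) + 193/(5679/337) = (-12716*1/14285*(-1/8589) - 1686*(-1/21710))*(-1/35319) + 193*(337/5679) = (-12716/14285*(-1/8589) + 843/10855)*(-1/35319) + 65041/5679 = (12716/122693865 + 843/10855)*(-1/35319) + 65041/5679 = (4142758415/53273676183)*(-1/35319) + 65041/5679 = -4142758415/1881572969107377 + 65041/5679 = 4532569035443995136/395757514502251629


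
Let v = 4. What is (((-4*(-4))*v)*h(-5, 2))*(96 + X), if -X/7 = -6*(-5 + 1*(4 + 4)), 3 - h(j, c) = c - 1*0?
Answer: 14208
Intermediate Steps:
h(j, c) = 3 - c (h(j, c) = 3 - (c - 1*0) = 3 - (c + 0) = 3 - c)
X = 126 (X = -(-42)*(-5 + 1*(4 + 4)) = -(-42)*(-5 + 1*8) = -(-42)*(-5 + 8) = -(-42)*3 = -7*(-18) = 126)
(((-4*(-4))*v)*h(-5, 2))*(96 + X) = ((-4*(-4)*4)*(3 - 1*2))*(96 + 126) = ((16*4)*(3 - 2))*222 = (64*1)*222 = 64*222 = 14208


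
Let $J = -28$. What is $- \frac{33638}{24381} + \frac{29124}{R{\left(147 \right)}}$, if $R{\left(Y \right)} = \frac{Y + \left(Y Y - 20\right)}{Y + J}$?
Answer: $\frac{20941860367}{132486354} \approx 158.07$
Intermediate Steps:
$R{\left(Y \right)} = \frac{-20 + Y + Y^{2}}{-28 + Y}$ ($R{\left(Y \right)} = \frac{Y + \left(Y Y - 20\right)}{Y - 28} = \frac{Y + \left(Y^{2} - 20\right)}{-28 + Y} = \frac{Y + \left(-20 + Y^{2}\right)}{-28 + Y} = \frac{-20 + Y + Y^{2}}{-28 + Y}$)
$- \frac{33638}{24381} + \frac{29124}{R{\left(147 \right)}} = - \frac{33638}{24381} + \frac{29124}{\frac{1}{-28 + 147} \left(-20 + 147 + 147^{2}\right)} = \left(-33638\right) \frac{1}{24381} + \frac{29124}{\frac{1}{119} \left(-20 + 147 + 21609\right)} = - \frac{33638}{24381} + \frac{29124}{\frac{1}{119} \cdot 21736} = - \frac{33638}{24381} + \frac{29124}{\frac{21736}{119}} = - \frac{33638}{24381} + 29124 \cdot \frac{119}{21736} = - \frac{33638}{24381} + \frac{866439}{5434} = \frac{20941860367}{132486354}$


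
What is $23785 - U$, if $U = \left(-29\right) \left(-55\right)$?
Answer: $22190$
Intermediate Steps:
$U = 1595$
$23785 - U = 23785 - 1595 = 22190$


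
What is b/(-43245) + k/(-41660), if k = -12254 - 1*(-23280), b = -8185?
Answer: -13583227/180158670 ≈ -0.075396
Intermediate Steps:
k = 11026 (k = -12254 + 23280 = 11026)
b/(-43245) + k/(-41660) = -8185/(-43245) + 11026/(-41660) = -8185*(-1/43245) + 11026*(-1/41660) = 1637/8649 - 5513/20830 = -13583227/180158670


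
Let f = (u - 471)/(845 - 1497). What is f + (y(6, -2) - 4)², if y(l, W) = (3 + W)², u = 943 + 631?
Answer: 4765/652 ≈ 7.3083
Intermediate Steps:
u = 1574
f = -1103/652 (f = (1574 - 471)/(845 - 1497) = 1103/(-652) = 1103*(-1/652) = -1103/652 ≈ -1.6917)
f + (y(6, -2) - 4)² = -1103/652 + ((3 - 2)² - 4)² = -1103/652 + (1² - 4)² = -1103/652 + (1 - 4)² = -1103/652 + (-3)² = -1103/652 + 9 = 4765/652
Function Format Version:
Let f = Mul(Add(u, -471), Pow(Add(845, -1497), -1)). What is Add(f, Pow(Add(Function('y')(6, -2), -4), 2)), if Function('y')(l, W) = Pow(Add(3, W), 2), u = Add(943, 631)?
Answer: Rational(4765, 652) ≈ 7.3083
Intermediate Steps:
u = 1574
f = Rational(-1103, 652) (f = Mul(Add(1574, -471), Pow(Add(845, -1497), -1)) = Mul(1103, Pow(-652, -1)) = Mul(1103, Rational(-1, 652)) = Rational(-1103, 652) ≈ -1.6917)
Add(f, Pow(Add(Function('y')(6, -2), -4), 2)) = Add(Rational(-1103, 652), Pow(Add(Pow(Add(3, -2), 2), -4), 2)) = Add(Rational(-1103, 652), Pow(Add(Pow(1, 2), -4), 2)) = Add(Rational(-1103, 652), Pow(Add(1, -4), 2)) = Add(Rational(-1103, 652), Pow(-3, 2)) = Add(Rational(-1103, 652), 9) = Rational(4765, 652)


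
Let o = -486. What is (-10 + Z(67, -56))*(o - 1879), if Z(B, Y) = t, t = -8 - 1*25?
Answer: 101695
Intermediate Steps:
t = -33 (t = -8 - 25 = -33)
Z(B, Y) = -33
(-10 + Z(67, -56))*(o - 1879) = (-10 - 33)*(-486 - 1879) = -43*(-2365) = 101695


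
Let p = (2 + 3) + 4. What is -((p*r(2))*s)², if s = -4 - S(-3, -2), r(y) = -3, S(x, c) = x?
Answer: -729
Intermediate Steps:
p = 9 (p = 5 + 4 = 9)
s = -1 (s = -4 - 1*(-3) = -4 + 3 = -1)
-((p*r(2))*s)² = -((9*(-3))*(-1))² = -(-27*(-1))² = -1*27² = -1*729 = -729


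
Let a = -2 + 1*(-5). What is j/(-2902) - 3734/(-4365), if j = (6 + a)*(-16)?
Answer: 5383114/6333615 ≈ 0.84993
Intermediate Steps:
a = -7 (a = -2 - 5 = -7)
j = 16 (j = (6 - 7)*(-16) = -1*(-16) = 16)
j/(-2902) - 3734/(-4365) = 16/(-2902) - 3734/(-4365) = 16*(-1/2902) - 3734*(-1/4365) = -8/1451 + 3734/4365 = 5383114/6333615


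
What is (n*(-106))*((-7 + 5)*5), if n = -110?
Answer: -116600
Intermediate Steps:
(n*(-106))*((-7 + 5)*5) = (-110*(-106))*((-7 + 5)*5) = 11660*(-2*5) = 11660*(-10) = -116600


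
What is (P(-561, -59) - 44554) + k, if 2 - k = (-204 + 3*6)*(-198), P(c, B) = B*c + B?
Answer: -48340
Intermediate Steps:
P(c, B) = B + B*c
k = -36826 (k = 2 - (-204 + 3*6)*(-198) = 2 - (-204 + 18)*(-198) = 2 - (-186)*(-198) = 2 - 1*36828 = 2 - 36828 = -36826)
(P(-561, -59) - 44554) + k = (-59*(1 - 561) - 44554) - 36826 = (-59*(-560) - 44554) - 36826 = (33040 - 44554) - 36826 = -11514 - 36826 = -48340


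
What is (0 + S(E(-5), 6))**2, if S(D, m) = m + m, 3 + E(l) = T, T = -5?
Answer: 144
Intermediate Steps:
E(l) = -8 (E(l) = -3 - 5 = -8)
S(D, m) = 2*m
(0 + S(E(-5), 6))**2 = (0 + 2*6)**2 = (0 + 12)**2 = 12**2 = 144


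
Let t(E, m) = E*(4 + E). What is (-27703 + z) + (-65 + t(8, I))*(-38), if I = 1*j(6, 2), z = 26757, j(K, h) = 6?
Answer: -2124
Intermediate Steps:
I = 6 (I = 1*6 = 6)
(-27703 + z) + (-65 + t(8, I))*(-38) = (-27703 + 26757) + (-65 + 8*(4 + 8))*(-38) = -946 + (-65 + 8*12)*(-38) = -946 + (-65 + 96)*(-38) = -946 + 31*(-38) = -946 - 1178 = -2124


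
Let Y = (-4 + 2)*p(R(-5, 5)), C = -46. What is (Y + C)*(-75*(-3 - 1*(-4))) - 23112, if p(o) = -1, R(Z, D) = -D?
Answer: -19812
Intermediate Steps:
Y = 2 (Y = (-4 + 2)*(-1) = -2*(-1) = 2)
(Y + C)*(-75*(-3 - 1*(-4))) - 23112 = (2 - 46)*(-75*(-3 - 1*(-4))) - 23112 = -(-3300)*(-3 + 4) - 23112 = -(-3300) - 23112 = -44*(-75) - 23112 = 3300 - 23112 = -19812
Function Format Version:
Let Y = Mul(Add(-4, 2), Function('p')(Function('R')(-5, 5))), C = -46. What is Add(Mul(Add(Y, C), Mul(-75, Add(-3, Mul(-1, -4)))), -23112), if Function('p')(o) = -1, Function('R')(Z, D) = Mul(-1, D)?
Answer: -19812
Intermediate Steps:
Y = 2 (Y = Mul(Add(-4, 2), -1) = Mul(-2, -1) = 2)
Add(Mul(Add(Y, C), Mul(-75, Add(-3, Mul(-1, -4)))), -23112) = Add(Mul(Add(2, -46), Mul(-75, Add(-3, Mul(-1, -4)))), -23112) = Add(Mul(-44, Mul(-75, Add(-3, 4))), -23112) = Add(Mul(-44, Mul(-75, 1)), -23112) = Add(Mul(-44, -75), -23112) = Add(3300, -23112) = -19812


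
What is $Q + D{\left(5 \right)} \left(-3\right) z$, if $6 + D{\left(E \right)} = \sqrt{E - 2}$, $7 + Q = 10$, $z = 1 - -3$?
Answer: $75 - 12 \sqrt{3} \approx 54.215$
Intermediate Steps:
$z = 4$ ($z = 1 + 3 = 4$)
$Q = 3$ ($Q = -7 + 10 = 3$)
$D{\left(E \right)} = -6 + \sqrt{-2 + E}$ ($D{\left(E \right)} = -6 + \sqrt{E - 2} = -6 + \sqrt{-2 + E}$)
$Q + D{\left(5 \right)} \left(-3\right) z = 3 + \left(-6 + \sqrt{-2 + 5}\right) \left(-3\right) 4 = 3 + \left(-6 + \sqrt{3}\right) \left(-3\right) 4 = 3 + \left(18 - 3 \sqrt{3}\right) 4 = 3 + \left(72 - 12 \sqrt{3}\right) = 75 - 12 \sqrt{3}$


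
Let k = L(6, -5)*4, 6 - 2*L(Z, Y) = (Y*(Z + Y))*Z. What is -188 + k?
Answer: -116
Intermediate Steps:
L(Z, Y) = 3 - Y*Z*(Y + Z)/2 (L(Z, Y) = 3 - Y*(Z + Y)*Z/2 = 3 - Y*(Y + Z)*Z/2 = 3 - Y*Z*(Y + Z)/2)
k = 72 (k = (3 - ½*(-5)*6² - ½*6*(-5)²)*4 = (3 - ½*(-5)*36 - ½*6*25)*4 = (3 + 90 - 75)*4 = 18*4 = 72)
-188 + k = -188 + 72 = -116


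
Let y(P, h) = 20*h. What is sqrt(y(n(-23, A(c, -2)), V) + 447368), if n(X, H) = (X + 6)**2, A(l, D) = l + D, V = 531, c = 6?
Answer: 2*sqrt(114497) ≈ 676.75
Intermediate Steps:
A(l, D) = D + l
n(X, H) = (6 + X)**2
sqrt(y(n(-23, A(c, -2)), V) + 447368) = sqrt(20*531 + 447368) = sqrt(10620 + 447368) = sqrt(457988) = 2*sqrt(114497)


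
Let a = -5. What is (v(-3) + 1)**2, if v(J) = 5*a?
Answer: 576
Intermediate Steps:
v(J) = -25 (v(J) = 5*(-5) = -25)
(v(-3) + 1)**2 = (-25 + 1)**2 = (-24)**2 = 576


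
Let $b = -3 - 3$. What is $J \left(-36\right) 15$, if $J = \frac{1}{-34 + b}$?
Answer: $\frac{27}{2} \approx 13.5$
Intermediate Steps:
$b = -6$
$J = - \frac{1}{40}$ ($J = \frac{1}{-34 - 6} = \frac{1}{-40} = - \frac{1}{40} \approx -0.025$)
$J \left(-36\right) 15 = \left(- \frac{1}{40}\right) \left(-36\right) 15 = \frac{9}{10} \cdot 15 = \frac{27}{2}$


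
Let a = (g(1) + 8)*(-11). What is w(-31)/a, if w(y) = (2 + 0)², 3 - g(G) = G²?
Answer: -2/55 ≈ -0.036364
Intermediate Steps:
g(G) = 3 - G²
w(y) = 4 (w(y) = 2² = 4)
a = -110 (a = ((3 - 1*1²) + 8)*(-11) = ((3 - 1*1) + 8)*(-11) = ((3 - 1) + 8)*(-11) = (2 + 8)*(-11) = 10*(-11) = -110)
w(-31)/a = 4/(-110) = 4*(-1/110) = -2/55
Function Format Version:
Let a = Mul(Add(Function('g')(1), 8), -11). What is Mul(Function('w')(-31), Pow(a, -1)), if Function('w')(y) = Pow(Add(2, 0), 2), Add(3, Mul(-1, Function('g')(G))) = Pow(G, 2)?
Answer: Rational(-2, 55) ≈ -0.036364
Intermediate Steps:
Function('g')(G) = Add(3, Mul(-1, Pow(G, 2)))
Function('w')(y) = 4 (Function('w')(y) = Pow(2, 2) = 4)
a = -110 (a = Mul(Add(Add(3, Mul(-1, Pow(1, 2))), 8), -11) = Mul(Add(Add(3, Mul(-1, 1)), 8), -11) = Mul(Add(Add(3, -1), 8), -11) = Mul(Add(2, 8), -11) = Mul(10, -11) = -110)
Mul(Function('w')(-31), Pow(a, -1)) = Mul(4, Pow(-110, -1)) = Mul(4, Rational(-1, 110)) = Rational(-2, 55)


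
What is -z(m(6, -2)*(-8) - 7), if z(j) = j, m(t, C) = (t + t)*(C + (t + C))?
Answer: 199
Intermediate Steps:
m(t, C) = 2*t*(t + 2*C) (m(t, C) = (2*t)*(C + (C + t)) = (2*t)*(t + 2*C) = 2*t*(t + 2*C))
-z(m(6, -2)*(-8) - 7) = -((2*6*(6 + 2*(-2)))*(-8) - 7) = -((2*6*(6 - 4))*(-8) - 7) = -((2*6*2)*(-8) - 7) = -(24*(-8) - 7) = -(-192 - 7) = -1*(-199) = 199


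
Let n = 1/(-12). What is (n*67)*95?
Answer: -6365/12 ≈ -530.42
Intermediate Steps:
n = -1/12 ≈ -0.083333
(n*67)*95 = -1/12*67*95 = -67/12*95 = -6365/12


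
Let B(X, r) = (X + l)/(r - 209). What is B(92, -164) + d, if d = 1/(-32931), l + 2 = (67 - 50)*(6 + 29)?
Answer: -22558108/12283263 ≈ -1.8365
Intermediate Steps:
l = 593 (l = -2 + (67 - 50)*(6 + 29) = -2 + 17*35 = -2 + 595 = 593)
B(X, r) = (593 + X)/(-209 + r) (B(X, r) = (X + 593)/(r - 209) = (593 + X)/(-209 + r))
d = -1/32931 ≈ -3.0367e-5
B(92, -164) + d = (593 + 92)/(-209 - 164) - 1/32931 = 685/(-373) - 1/32931 = -1/373*685 - 1/32931 = -685/373 - 1/32931 = -22558108/12283263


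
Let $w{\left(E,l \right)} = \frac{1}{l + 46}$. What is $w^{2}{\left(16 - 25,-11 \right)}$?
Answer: $\frac{1}{1225} \approx 0.00081633$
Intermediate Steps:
$w{\left(E,l \right)} = \frac{1}{46 + l}$
$w^{2}{\left(16 - 25,-11 \right)} = \left(\frac{1}{46 - 11}\right)^{2} = \left(\frac{1}{35}\right)^{2} = \frac{1}{1225}$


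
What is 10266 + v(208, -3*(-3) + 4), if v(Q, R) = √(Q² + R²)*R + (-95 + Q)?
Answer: 10379 + 169*√257 ≈ 13088.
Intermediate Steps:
v(Q, R) = -95 + Q + R*√(Q² + R²) (v(Q, R) = R*√(Q² + R²) + (-95 + Q) = -95 + Q + R*√(Q² + R²))
10266 + v(208, -3*(-3) + 4) = 10266 + (-95 + 208 + (-3*(-3) + 4)*√(208² + (-3*(-3) + 4)²)) = 10266 + (-95 + 208 + (9 + 4)*√(43264 + (9 + 4)²)) = 10266 + (-95 + 208 + 13*√(43264 + 13²)) = 10266 + (-95 + 208 + 13*√(43264 + 169)) = 10266 + (-95 + 208 + 13*√43433) = 10266 + (-95 + 208 + 13*(13*√257)) = 10266 + (-95 + 208 + 169*√257) = 10266 + (113 + 169*√257) = 10379 + 169*√257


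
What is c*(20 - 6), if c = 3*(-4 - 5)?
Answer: -378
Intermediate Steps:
c = -27 (c = 3*(-9) = -27)
c*(20 - 6) = -27*(20 - 6) = -27*14 = -378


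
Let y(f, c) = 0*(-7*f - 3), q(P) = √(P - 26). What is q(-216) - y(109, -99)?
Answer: 11*I*√2 ≈ 15.556*I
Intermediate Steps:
q(P) = √(-26 + P)
y(f, c) = 0 (y(f, c) = 0*(-3 - 7*f) = 0)
q(-216) - y(109, -99) = √(-26 - 216) - 1*0 = √(-242) + 0 = 11*I*√2 + 0 = 11*I*√2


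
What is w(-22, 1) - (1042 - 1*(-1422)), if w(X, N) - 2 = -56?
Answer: -2518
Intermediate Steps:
w(X, N) = -54 (w(X, N) = 2 - 56 = -54)
w(-22, 1) - (1042 - 1*(-1422)) = -54 - (1042 - 1*(-1422)) = -54 - (1042 + 1422) = -54 - 1*2464 = -54 - 2464 = -2518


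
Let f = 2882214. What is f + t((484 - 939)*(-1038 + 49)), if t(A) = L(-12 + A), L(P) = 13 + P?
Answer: 3332210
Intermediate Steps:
t(A) = 1 + A (t(A) = 13 + (-12 + A) = 1 + A)
f + t((484 - 939)*(-1038 + 49)) = 2882214 + (1 + (484 - 939)*(-1038 + 49)) = 2882214 + (1 - 455*(-989)) = 2882214 + (1 + 449995) = 2882214 + 449996 = 3332210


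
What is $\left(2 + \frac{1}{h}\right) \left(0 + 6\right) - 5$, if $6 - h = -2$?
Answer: $\frac{31}{4} \approx 7.75$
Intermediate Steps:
$h = 8$ ($h = 6 - -2 = 6 + 2 = 8$)
$\left(2 + \frac{1}{h}\right) \left(0 + 6\right) - 5 = \left(2 + \frac{1}{8}\right) \left(0 + 6\right) - 5 = \left(2 + \frac{1}{8}\right) 6 - 5 = \frac{17}{8} \cdot 6 - 5 = \frac{51}{4} - 5 = \frac{31}{4}$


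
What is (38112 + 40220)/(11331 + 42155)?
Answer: 39166/26743 ≈ 1.4645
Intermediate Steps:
(38112 + 40220)/(11331 + 42155) = 78332/53486 = 78332*(1/53486) = 39166/26743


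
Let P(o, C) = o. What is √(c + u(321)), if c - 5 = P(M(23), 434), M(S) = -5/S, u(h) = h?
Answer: √172339/23 ≈ 18.049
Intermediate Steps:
c = 110/23 (c = 5 - 5/23 = 110/23 ≈ 4.7826)
√(c + u(321)) = √(110/23 + 321) = √(7493/23) = √172339/23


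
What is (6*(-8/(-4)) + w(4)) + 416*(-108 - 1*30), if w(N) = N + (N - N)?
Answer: -57392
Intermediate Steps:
w(N) = N (w(N) = N + 0 = N)
(6*(-8/(-4)) + w(4)) + 416*(-108 - 1*30) = (6*(-8/(-4)) + 4) + 416*(-108 - 1*30) = (6*(-8*(-¼)) + 4) + 416*(-108 - 30) = (6*2 + 4) + 416*(-138) = (12 + 4) - 57408 = 16 - 57408 = -57392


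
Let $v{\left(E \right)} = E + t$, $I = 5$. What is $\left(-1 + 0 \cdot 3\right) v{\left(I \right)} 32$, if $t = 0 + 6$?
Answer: $-352$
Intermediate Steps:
$t = 6$
$v{\left(E \right)} = 6 + E$ ($v{\left(E \right)} = E + 6 = 6 + E$)
$\left(-1 + 0 \cdot 3\right) v{\left(I \right)} 32 = \left(-1 + 0 \cdot 3\right) \left(6 + 5\right) 32 = \left(-1 + 0\right) 11 \cdot 32 = \left(-1\right) 11 \cdot 32 = \left(-11\right) 32 = -352$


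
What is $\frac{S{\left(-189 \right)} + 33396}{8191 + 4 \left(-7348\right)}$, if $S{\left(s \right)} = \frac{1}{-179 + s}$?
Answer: $- \frac{12289727}{7801968} \approx -1.5752$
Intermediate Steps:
$\frac{S{\left(-189 \right)} + 33396}{8191 + 4 \left(-7348\right)} = \frac{\frac{1}{-179 - 189} + 33396}{8191 + 4 \left(-7348\right)} = \frac{\frac{1}{-368} + 33396}{8191 - 29392} = \frac{- \frac{1}{368} + 33396}{-21201} = \frac{12289727}{368} \left(- \frac{1}{21201}\right) = - \frac{12289727}{7801968}$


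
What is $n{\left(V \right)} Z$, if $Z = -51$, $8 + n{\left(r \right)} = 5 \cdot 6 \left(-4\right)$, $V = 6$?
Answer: $6528$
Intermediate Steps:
$n{\left(r \right)} = -128$ ($n{\left(r \right)} = -8 + 5 \cdot 6 \left(-4\right) = -8 + 30 \left(-4\right) = -8 - 120 = -128$)
$n{\left(V \right)} Z = \left(-128\right) \left(-51\right) = 6528$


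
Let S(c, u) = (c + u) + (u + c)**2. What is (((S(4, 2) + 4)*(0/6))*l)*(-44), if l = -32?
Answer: 0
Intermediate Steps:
S(c, u) = c + u + (c + u)**2 (S(c, u) = (c + u) + (c + u)**2 = c + u + (c + u)**2)
(((S(4, 2) + 4)*(0/6))*l)*(-44) = ((((4 + 2 + (4 + 2)**2) + 4)*(0/6))*(-32))*(-44) = ((((4 + 2 + 6**2) + 4)*(0*(1/6)))*(-32))*(-44) = ((((4 + 2 + 36) + 4)*0)*(-32))*(-44) = (((42 + 4)*0)*(-32))*(-44) = ((46*0)*(-32))*(-44) = (0*(-32))*(-44) = 0*(-44) = 0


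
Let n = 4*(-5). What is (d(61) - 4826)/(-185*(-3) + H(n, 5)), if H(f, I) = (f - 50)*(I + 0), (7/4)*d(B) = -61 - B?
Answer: -6854/287 ≈ -23.882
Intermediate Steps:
n = -20
d(B) = -244/7 - 4*B/7 (d(B) = 4*(-61 - B)/7 = -244/7 - 4*B/7)
H(f, I) = I*(-50 + f) (H(f, I) = (-50 + f)*I = I*(-50 + f))
(d(61) - 4826)/(-185*(-3) + H(n, 5)) = ((-244/7 - 4/7*61) - 4826)/(-185*(-3) + 5*(-50 - 20)) = ((-244/7 - 244/7) - 4826)/(555 + 5*(-70)) = (-488/7 - 4826)/(555 - 350) = -34270/7/205 = -34270/7*1/205 = -6854/287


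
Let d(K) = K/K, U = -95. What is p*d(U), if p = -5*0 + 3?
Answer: 3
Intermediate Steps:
d(K) = 1
p = 3 (p = 0 + 3 = 3)
p*d(U) = 3*1 = 3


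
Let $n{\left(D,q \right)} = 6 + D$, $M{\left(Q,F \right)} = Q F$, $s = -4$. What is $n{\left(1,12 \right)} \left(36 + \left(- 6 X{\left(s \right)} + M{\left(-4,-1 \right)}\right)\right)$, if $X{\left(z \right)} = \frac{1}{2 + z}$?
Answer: $301$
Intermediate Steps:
$M{\left(Q,F \right)} = F Q$
$n{\left(1,12 \right)} \left(36 + \left(- 6 X{\left(s \right)} + M{\left(-4,-1 \right)}\right)\right) = \left(6 + 1\right) \left(36 - \left(-4 + \frac{6}{2 - 4}\right)\right) = 7 \left(36 + \left(- \frac{6}{-2} + 4\right)\right) = 7 \left(36 + \left(\left(-6\right) \left(- \frac{1}{2}\right) + 4\right)\right) = 7 \left(36 + \left(3 + 4\right)\right) = 7 \left(36 + 7\right) = 7 \cdot 43 = 301$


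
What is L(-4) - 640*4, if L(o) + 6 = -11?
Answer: -2577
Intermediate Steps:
L(o) = -17 (L(o) = -6 - 11 = -17)
L(-4) - 640*4 = -17 - 640*4 = -17 - 128*20 = -17 - 2560 = -2577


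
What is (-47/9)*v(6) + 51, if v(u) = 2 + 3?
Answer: 224/9 ≈ 24.889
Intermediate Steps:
v(u) = 5
(-47/9)*v(6) + 51 = -47/9*5 + 51 = -235/9 + 51 = 224/9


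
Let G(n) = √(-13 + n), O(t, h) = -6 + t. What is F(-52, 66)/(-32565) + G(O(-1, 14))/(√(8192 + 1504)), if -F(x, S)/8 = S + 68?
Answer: 1072/32565 + I*√3030/1212 ≈ 0.032919 + 0.045417*I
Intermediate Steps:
F(x, S) = -544 - 8*S (F(x, S) = -8*(S + 68) = -8*(68 + S) = -544 - 8*S)
F(-52, 66)/(-32565) + G(O(-1, 14))/(√(8192 + 1504)) = (-544 - 8*66)/(-32565) + √(-13 + (-6 - 1))/(√(8192 + 1504)) = (-544 - 528)*(-1/32565) + √(-13 - 7)/(√9696) = -1072*(-1/32565) + √(-20)/((4*√606)) = 1072/32565 + (2*I*√5)*(√606/2424) = 1072/32565 + I*√3030/1212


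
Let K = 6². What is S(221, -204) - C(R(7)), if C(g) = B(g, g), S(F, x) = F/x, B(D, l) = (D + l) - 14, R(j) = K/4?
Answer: -61/12 ≈ -5.0833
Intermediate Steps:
K = 36
R(j) = 9 (R(j) = 36/4 = 36*(¼) = 9)
B(D, l) = -14 + D + l
C(g) = -14 + 2*g (C(g) = -14 + g + g = -14 + 2*g)
S(221, -204) - C(R(7)) = 221/(-204) - (-14 + 2*9) = 221*(-1/204) - (-14 + 18) = -13/12 - 1*4 = -13/12 - 4 = -61/12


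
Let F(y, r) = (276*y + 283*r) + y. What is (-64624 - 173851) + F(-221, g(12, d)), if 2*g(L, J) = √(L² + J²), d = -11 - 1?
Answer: -299692 + 1698*√2 ≈ -2.9729e+5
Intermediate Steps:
d = -12
g(L, J) = √(J² + L²)/2 (g(L, J) = √(L² + J²)/2 = √(J² + L²)/2)
F(y, r) = 277*y + 283*r
(-64624 - 173851) + F(-221, g(12, d)) = (-64624 - 173851) + (277*(-221) + 283*(√((-12)² + 12²)/2)) = -238475 + (-61217 + 283*(√(144 + 144)/2)) = -238475 + (-61217 + 283*(√288/2)) = -238475 + (-61217 + 283*((12*√2)/2)) = -238475 + (-61217 + 283*(6*√2)) = -238475 + (-61217 + 1698*√2) = -299692 + 1698*√2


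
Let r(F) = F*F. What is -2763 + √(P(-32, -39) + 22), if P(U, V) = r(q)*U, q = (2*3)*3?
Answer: -2763 + I*√10346 ≈ -2763.0 + 101.72*I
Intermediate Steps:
q = 18 (q = 6*3 = 18)
r(F) = F²
P(U, V) = 324*U (P(U, V) = 18²*U = 324*U)
-2763 + √(P(-32, -39) + 22) = -2763 + √(324*(-32) + 22) = -2763 + √(-10368 + 22) = -2763 + √(-10346) = -2763 + I*√10346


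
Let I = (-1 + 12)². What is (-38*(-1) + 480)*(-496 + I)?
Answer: -194250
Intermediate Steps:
I = 121 (I = 11² = 121)
(-38*(-1) + 480)*(-496 + I) = (-38*(-1) + 480)*(-496 + 121) = (38 + 480)*(-375) = 518*(-375) = -194250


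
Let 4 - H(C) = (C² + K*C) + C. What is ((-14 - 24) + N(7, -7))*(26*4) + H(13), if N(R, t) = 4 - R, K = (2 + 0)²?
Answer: -4494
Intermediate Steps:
K = 4 (K = 2² = 4)
H(C) = 4 - C² - 5*C (H(C) = 4 - ((C² + 4*C) + C) = 4 - (C² + 5*C) = 4 + (-C² - 5*C) = 4 - C² - 5*C)
((-14 - 24) + N(7, -7))*(26*4) + H(13) = ((-14 - 24) + (4 - 1*7))*(26*4) + (4 - 1*13² - 5*13) = (-38 + (4 - 7))*104 + (4 - 1*169 - 65) = (-38 - 3)*104 + (4 - 169 - 65) = -41*104 - 230 = -4264 - 230 = -4494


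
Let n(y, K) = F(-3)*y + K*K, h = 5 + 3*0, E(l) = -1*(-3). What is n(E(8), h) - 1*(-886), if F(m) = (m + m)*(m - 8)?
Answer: 1109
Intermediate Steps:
E(l) = 3
h = 5 (h = 5 + 0 = 5)
F(m) = 2*m*(-8 + m) (F(m) = (2*m)*(-8 + m) = 2*m*(-8 + m))
n(y, K) = K**2 + 66*y (n(y, K) = (2*(-3)*(-8 - 3))*y + K*K = (2*(-3)*(-11))*y + K**2 = 66*y + K**2 = K**2 + 66*y)
n(E(8), h) - 1*(-886) = (5**2 + 66*3) - 1*(-886) = (25 + 198) + 886 = 223 + 886 = 1109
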